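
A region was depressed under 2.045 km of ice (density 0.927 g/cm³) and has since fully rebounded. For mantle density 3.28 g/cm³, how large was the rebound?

0.578 km

Removing the load lets mantle flow back in; uplift u satisfies ρ_ice t = ρ_m u.
u = t ρ_ice/ρ_m = 2.045 km × 0.927/3.28 = 0.578 km.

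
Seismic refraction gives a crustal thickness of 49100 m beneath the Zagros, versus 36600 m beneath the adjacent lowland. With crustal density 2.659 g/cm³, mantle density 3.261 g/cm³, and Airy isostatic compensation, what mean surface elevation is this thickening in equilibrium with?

2310 m

Excess crust Δ = 49100 m − 36600 m = 12500 m, split between elevation h and root r with h + r = Δ.
Airy balance ρ_c h = (ρ_m − ρ_c) r gives r = h ρ_c/(ρ_m − ρ_c), so h (1 + ρ_c/(ρ_m − ρ_c)) = Δ, i.e. h = Δ (ρ_m − ρ_c)/ρ_m.
h = 12500 m × 0.602/3.261 = 2310 m.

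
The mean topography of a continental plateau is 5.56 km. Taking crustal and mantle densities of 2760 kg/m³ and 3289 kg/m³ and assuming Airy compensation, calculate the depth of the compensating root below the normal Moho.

29 km

Isostatic balance requires: the weight of the topography is balanced by the buoyancy of the root, ρ_c h = (ρ_m − ρ_c) r.
r = h · ρ_c / (ρ_m − ρ_c) = 5.56 km × 2760 / (3289 − 2760) = 29 km.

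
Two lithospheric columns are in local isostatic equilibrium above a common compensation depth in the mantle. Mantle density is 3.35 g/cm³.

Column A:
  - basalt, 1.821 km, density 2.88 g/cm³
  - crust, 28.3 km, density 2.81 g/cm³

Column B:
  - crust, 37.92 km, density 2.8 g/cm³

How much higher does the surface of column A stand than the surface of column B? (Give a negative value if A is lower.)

For any compensation level in the mantle, the mantle terms cancel and isostasy reduces to e = (Σt_A − Σt_B) − (Σ(ρt)_A − Σ(ρt)_B) / ρ_m.
Σt_A = 30.121 km; Σt_B = 37.92 km; Σ(ρt)_A = 84.76748; Σ(ρt)_B = 106.176 (in km·g/cm³).
e = (30.121 − 37.92) − (84.76748 − 106.176) / 3.35 = −1.41 km.

−1.41 km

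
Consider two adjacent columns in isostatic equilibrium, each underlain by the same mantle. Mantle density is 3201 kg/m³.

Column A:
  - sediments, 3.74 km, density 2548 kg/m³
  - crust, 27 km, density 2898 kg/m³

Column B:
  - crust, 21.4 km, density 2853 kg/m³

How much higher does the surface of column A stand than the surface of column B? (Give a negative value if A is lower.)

For any compensation level in the mantle, the mantle terms cancel and isostasy reduces to e = (Σt_A − Σt_B) − (Σ(ρt)_A − Σ(ρt)_B) / ρ_m.
Σt_A = 30.74 km; Σt_B = 21.4 km; Σ(ρt)_A = 87775.52; Σ(ρt)_B = 61054.2 (in km·kg/m³).
e = (30.74 − 21.4) − (87775.52 − 61054.2) / 3201 = 0.992 km.

0.992 km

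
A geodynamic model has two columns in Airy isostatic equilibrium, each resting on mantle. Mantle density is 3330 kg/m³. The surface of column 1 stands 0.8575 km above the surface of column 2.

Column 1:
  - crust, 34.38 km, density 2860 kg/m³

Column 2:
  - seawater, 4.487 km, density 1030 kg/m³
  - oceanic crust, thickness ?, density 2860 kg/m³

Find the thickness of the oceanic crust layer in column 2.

Take the compensation level at the base of the deeper column (depth z_c below the surface of column 1) and equate Σ ρ_i t_i down to z_c; mantle fills any gap and the z_c terms cancel.
Column 1: 34.38×2860 + (z_c − 34.38)×3330
Column 2: 0.8575×0 + 4.487×1030 + x×2860 + (z_c − 0.8575 − 4.487 − x)×3330
The z_c×3330 term appears on both sides and cancels. Collect the known terms of each column as K = Σ(ρt)_known − 3330 × (depth of known layers): K_1 = 98326.8 − 3330×34.38 = −16158.6; K_2 = 4621.61 − 3330×(0.8575 + 4.487) = −13175.575.
Balance: K_1 = K_2 − x×(3330 − 2860), so x = (K_2 − K_1)/(3330 − 2860) = 2983.03/470 = 6.35 km.

6.35 km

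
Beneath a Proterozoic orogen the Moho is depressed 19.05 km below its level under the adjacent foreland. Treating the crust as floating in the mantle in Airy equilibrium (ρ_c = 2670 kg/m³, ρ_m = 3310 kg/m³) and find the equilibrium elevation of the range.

In Airy isostatic equilibrium: ρ_c h = (ρ_m − ρ_c) r.
h = r (ρ_m − ρ_c) / ρ_c = 19.05 km × (3310 − 2670) / 2670 = 4.57 km.

4.57 km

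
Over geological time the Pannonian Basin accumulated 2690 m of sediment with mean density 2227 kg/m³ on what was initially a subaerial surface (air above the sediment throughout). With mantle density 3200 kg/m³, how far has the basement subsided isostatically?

Subaerial load: s = t ρ_sed / ρ_m = 2690 m × 2227/3200 = 1870 m.

1870 m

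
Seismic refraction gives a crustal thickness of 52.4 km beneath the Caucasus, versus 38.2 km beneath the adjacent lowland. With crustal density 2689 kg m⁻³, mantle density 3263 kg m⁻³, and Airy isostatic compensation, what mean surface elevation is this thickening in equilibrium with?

Excess crust Δ = 52.4 km − 38.2 km = 14.2 km, split between elevation h and root r with h + r = Δ.
Airy balance ρ_c h = (ρ_m − ρ_c) r gives r = h ρ_c/(ρ_m − ρ_c), so h (1 + ρ_c/(ρ_m − ρ_c)) = Δ, i.e. h = Δ (ρ_m − ρ_c)/ρ_m.
h = 14.2 km × 574/3263 = 2.5 km.

2.5 km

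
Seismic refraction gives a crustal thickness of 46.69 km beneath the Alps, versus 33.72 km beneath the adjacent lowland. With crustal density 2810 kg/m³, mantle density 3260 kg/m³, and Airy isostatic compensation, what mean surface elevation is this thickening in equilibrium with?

1.79 km

Excess crust Δ = 46.69 km − 33.72 km = 12.97 km, split between elevation h and root r with h + r = Δ.
Airy balance ρ_c h = (ρ_m − ρ_c) r gives r = h ρ_c/(ρ_m − ρ_c), so h (1 + ρ_c/(ρ_m − ρ_c)) = Δ, i.e. h = Δ (ρ_m − ρ_c)/ρ_m.
h = 12.97 km × 450/3260 = 1.79 km.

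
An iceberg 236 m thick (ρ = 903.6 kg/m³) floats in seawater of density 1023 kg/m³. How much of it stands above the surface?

27.5 m

Floating equilibrium: submerged depth d = t ρ_obj/ρ_fluid = 236 m × 903.6/1023 = 208.5 m.
Freeboard = t − d = 236 m − 208.5 m = 27.5 m.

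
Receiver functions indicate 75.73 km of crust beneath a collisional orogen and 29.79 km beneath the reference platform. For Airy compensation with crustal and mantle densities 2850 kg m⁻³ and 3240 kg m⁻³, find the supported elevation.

Excess crust Δ = 75.73 km − 29.79 km = 45.94 km, split between elevation h and root r with h + r = Δ.
Airy balance ρ_c h = (ρ_m − ρ_c) r gives r = h ρ_c/(ρ_m − ρ_c), so h (1 + ρ_c/(ρ_m − ρ_c)) = Δ, i.e. h = Δ (ρ_m − ρ_c)/ρ_m.
h = 45.94 km × 390/3240 = 5.53 km.

5.53 km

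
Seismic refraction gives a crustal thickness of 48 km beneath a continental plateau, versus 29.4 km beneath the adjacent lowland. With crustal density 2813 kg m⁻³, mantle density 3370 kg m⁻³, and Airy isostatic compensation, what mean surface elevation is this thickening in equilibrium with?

3.07 km

Excess crust Δ = 48 km − 29.4 km = 18.6 km, split between elevation h and root r with h + r = Δ.
Airy balance ρ_c h = (ρ_m − ρ_c) r gives r = h ρ_c/(ρ_m − ρ_c), so h (1 + ρ_c/(ρ_m − ρ_c)) = Δ, i.e. h = Δ (ρ_m − ρ_c)/ρ_m.
h = 18.6 km × 557/3370 = 3.07 km.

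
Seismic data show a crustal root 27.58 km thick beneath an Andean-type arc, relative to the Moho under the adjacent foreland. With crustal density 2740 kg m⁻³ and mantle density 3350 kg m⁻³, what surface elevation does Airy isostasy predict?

By Archimedes' principle applied to the lithosphere: ρ_c h = (ρ_m − ρ_c) r.
h = r (ρ_m − ρ_c) / ρ_c = 27.58 km × (3350 − 2740) / 2740 = 6.14 km.

6.14 km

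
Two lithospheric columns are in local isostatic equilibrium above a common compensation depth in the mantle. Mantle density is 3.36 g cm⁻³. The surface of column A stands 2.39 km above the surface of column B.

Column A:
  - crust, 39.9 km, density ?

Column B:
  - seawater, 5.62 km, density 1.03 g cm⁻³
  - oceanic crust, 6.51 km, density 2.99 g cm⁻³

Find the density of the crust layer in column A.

2.77 g cm⁻³

Take the compensation level at the base of the deeper column (depth z_c below the surface of column A) and equate Σ ρ_i t_i down to z_c; mantle fills any gap and the z_c terms cancel.
Column A: 39.9×ρ + (z_c − 39.9)×3.36
Column B: 2.39×0 + 5.62×1.03 + 6.51×2.99 + (z_c − 2.39 − 12.13)×3.36
The z_c×3.36 term appears on both sides and cancels. Collect the known terms of each column as K = Σ(ρt)_known − 3.36 × (depth of known layers): K_A = 0 − 3.36×39.9 = −134.064; K_B = 25.2535 − 3.36×(2.39 + 12.13) = −23.5337.
Balance: K_A + 39.9×ρ = K_B, so ρ = (K_B − K_A)/39.9 = 110.53/39.9 = 2.77 g cm⁻³.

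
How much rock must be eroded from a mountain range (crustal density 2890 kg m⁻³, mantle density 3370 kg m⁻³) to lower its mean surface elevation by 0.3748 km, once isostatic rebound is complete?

2.63 km

Net drop Δ = e − u = e − e ρ_c/ρ_m = e (ρ_m − ρ_c)/ρ_m.
e = Δ ρ_m/(ρ_m − ρ_c) = 0.3748 km × 3370/480 = 2.63 km.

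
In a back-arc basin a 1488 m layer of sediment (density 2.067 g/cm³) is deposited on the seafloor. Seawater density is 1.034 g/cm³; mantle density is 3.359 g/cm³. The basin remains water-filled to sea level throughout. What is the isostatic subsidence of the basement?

661 m

Submarine loading: the sediment displaces seawater, and the subsidence is in turn flooded, so s (ρ_m − ρ_w) = t (ρ_sed − ρ_w).
s = 1488 m × (2.067 − 1.034) / (3.359 − 1.034) = 661 m.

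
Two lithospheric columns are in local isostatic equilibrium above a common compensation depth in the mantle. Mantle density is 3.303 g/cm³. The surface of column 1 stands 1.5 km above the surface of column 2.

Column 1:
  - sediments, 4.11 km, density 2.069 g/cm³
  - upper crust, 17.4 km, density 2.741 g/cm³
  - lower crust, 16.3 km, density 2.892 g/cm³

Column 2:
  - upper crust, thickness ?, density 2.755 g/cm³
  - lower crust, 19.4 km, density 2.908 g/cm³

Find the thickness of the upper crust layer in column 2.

Take the compensation level at the base of the deeper column (depth z_c below the surface of column 1) and equate Σ ρ_i t_i down to z_c; mantle fills any gap and the z_c terms cancel.
Column 1: 4.11×2.069 + 17.4×2.741 + 16.3×2.892 + (z_c − 37.81)×3.303
Column 2: 1.5×0 + x×2.755 + 19.4×2.908 + (z_c − 1.5 − 19.4 − x)×3.303
The z_c×3.303 term appears on both sides and cancels. Collect the known terms of each column as K = Σ(ρt)_known − 3.303 × (depth of known layers): K_1 = 103.33659 − 3.303×37.81 = −21.54984; K_2 = 56.4152 − 3.303×(1.5 + 19.4) = −12.6175.
Balance: K_1 = K_2 − x×(3.303 − 2.755), so x = (K_2 − K_1)/(3.303 − 2.755) = 8.93234/0.548 = 16.3 km.

16.3 km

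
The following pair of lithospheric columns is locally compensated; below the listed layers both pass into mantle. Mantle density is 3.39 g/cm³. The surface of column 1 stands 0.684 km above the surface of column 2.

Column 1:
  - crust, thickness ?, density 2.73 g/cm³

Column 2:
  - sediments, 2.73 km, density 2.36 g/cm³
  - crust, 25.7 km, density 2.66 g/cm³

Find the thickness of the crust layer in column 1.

Take the compensation level at the base of the deeper column (depth z_c below the surface of column 1) and equate Σ ρ_i t_i down to z_c; mantle fills any gap and the z_c terms cancel.
Column 1: x×2.73 + (z_c − 0 − x)×3.39
Column 2: 0.684×0 + 2.73×2.36 + 25.7×2.66 + (z_c − 0.684 − 28.43)×3.39
The z_c×3.39 term appears on both sides and cancels. Collect the known terms of each column as K = Σ(ρt)_known − 3.39 × (depth of known layers): K_1 = 0 − 3.39×0 = 0; K_2 = 74.8048 − 3.39×(0.684 + 28.43) = −23.89166.
Balance: K_1 − x×(3.39 − 2.73) = K_2, so x = (K_1 − K_2)/(3.39 − 2.73) = 23.8917/0.66 = 36.2 km.

36.2 km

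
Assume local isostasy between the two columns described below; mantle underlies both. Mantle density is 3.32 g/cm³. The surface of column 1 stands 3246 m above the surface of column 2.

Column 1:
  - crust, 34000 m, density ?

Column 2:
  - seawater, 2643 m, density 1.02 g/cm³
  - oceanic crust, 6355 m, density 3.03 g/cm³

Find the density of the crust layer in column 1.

2.77 g/cm³

Take the compensation level at the base of the deeper column (depth z_c below the surface of column 1) and equate Σ ρ_i t_i down to z_c; mantle fills any gap and the z_c terms cancel.
Column 1: 34000×ρ + (z_c − 34000)×3.32
Column 2: 3246×0 + 2643×1.02 + 6355×3.03 + (z_c − 3246 − 8998)×3.32
The z_c×3.32 term appears on both sides and cancels. Collect the known terms of each column as K = Σ(ρt)_known − 3.32 × (depth of known layers): K_1 = 0 − 3.32×34000 = −112880; K_2 = 21951.51 − 3.32×(3246 + 8998) = −18698.57.
Balance: K_1 + 34000×ρ = K_2, so ρ = (K_2 − K_1)/34000 = 94181.4/34000 = 2.77 g/cm³.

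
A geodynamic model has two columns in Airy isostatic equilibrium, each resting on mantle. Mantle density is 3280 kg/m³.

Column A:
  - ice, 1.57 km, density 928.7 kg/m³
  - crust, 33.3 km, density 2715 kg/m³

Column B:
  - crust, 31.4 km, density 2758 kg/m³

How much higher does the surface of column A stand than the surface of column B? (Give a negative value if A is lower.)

For any compensation level in the mantle, the mantle terms cancel and isostasy reduces to e = (Σt_A − Σt_B) − (Σ(ρt)_A − Σ(ρt)_B) / ρ_m.
Σt_A = 34.87 km; Σt_B = 31.4 km; Σ(ρt)_A = 91867.559; Σ(ρt)_B = 86601.2 (in km·kg/m³).
e = (34.87 − 31.4) − (91867.559 − 86601.2) / 3280 = 1.86 km.

1.86 km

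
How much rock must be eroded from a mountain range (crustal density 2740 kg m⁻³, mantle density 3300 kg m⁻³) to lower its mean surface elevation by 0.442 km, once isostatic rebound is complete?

Net drop Δ = e − u = e − e ρ_c/ρ_m = e (ρ_m − ρ_c)/ρ_m.
e = Δ ρ_m/(ρ_m − ρ_c) = 0.442 km × 3300/560 = 2.6 km.

2.6 km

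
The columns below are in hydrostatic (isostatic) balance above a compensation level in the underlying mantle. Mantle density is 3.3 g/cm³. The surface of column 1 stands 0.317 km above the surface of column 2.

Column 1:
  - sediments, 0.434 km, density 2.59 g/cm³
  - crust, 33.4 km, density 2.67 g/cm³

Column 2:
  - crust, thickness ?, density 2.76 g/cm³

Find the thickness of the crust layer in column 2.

37.6 km

Take the compensation level at the base of the deeper column (depth z_c below the surface of column 1) and equate Σ ρ_i t_i down to z_c; mantle fills any gap and the z_c terms cancel.
Column 1: 0.434×2.59 + 33.4×2.67 + (z_c − 33.834)×3.3
Column 2: 0.317×0 + x×2.76 + (z_c − 0.317 − 0 − x)×3.3
The z_c×3.3 term appears on both sides and cancels. Collect the known terms of each column as K = Σ(ρt)_known − 3.3 × (depth of known layers): K_1 = 90.30206 − 3.3×33.834 = −21.35014; K_2 = 0 − 3.3×(0.317 + 0) = −1.0461.
Balance: K_1 = K_2 − x×(3.3 − 2.76), so x = (K_2 − K_1)/(3.3 − 2.76) = 20.304/0.54 = 37.6 km.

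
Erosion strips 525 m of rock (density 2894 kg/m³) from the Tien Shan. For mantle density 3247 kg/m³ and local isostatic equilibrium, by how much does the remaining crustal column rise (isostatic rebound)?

468 m

Unloading: uplift u = e ρ_c/ρ_m = 525 m × 2894/3247 = 468 m.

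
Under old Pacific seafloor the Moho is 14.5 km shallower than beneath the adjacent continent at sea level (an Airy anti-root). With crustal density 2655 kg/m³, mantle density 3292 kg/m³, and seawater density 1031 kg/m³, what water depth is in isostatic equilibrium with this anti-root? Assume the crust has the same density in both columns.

Replacing a thickness d of crust by seawater at the top must be balanced by replacing crust with mantle at the base: d (ρ_c − ρ_w) = a (ρ_m − ρ_c).
d = a (ρ_m − ρ_c)/(ρ_c − ρ_w) = 14.5 km × 637/1624 = 5.69 km.

5.69 km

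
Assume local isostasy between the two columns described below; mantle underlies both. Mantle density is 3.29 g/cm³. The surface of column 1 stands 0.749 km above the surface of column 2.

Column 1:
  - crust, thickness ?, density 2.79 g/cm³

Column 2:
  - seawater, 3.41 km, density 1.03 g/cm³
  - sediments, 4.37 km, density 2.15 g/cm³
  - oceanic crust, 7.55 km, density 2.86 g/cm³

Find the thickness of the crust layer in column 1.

Take the compensation level at the base of the deeper column (depth z_c below the surface of column 1) and equate Σ ρ_i t_i down to z_c; mantle fills any gap and the z_c terms cancel.
Column 1: x×2.79 + (z_c − 0 − x)×3.29
Column 2: 0.749×0 + 3.41×1.03 + 4.37×2.15 + 7.55×2.86 + (z_c − 0.749 − 15.33)×3.29
The z_c×3.29 term appears on both sides and cancels. Collect the known terms of each column as K = Σ(ρt)_known − 3.29 × (depth of known layers): K_1 = 0 − 3.29×0 = 0; K_2 = 34.5008 − 3.29×(0.749 + 15.33) = −18.39911.
Balance: K_1 − x×(3.29 − 2.79) = K_2, so x = (K_1 − K_2)/(3.29 − 2.79) = 18.3991/0.5 = 36.8 km.

36.8 km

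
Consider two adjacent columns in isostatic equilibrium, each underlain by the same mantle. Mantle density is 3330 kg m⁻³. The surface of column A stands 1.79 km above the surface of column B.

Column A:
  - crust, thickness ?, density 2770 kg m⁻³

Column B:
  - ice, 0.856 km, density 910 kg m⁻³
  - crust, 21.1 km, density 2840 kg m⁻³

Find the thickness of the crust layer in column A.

Take the compensation level at the base of the deeper column (depth z_c below the surface of column A) and equate Σ ρ_i t_i down to z_c; mantle fills any gap and the z_c terms cancel.
Column A: x×2770 + (z_c − 0 − x)×3330
Column B: 1.79×0 + 0.856×910 + 21.1×2840 + (z_c − 1.79 − 21.956)×3330
The z_c×3330 term appears on both sides and cancels. Collect the known terms of each column as K = Σ(ρt)_known − 3330 × (depth of known layers): K_A = 0 − 3330×0 = 0; K_B = 60702.96 − 3330×(1.79 + 21.956) = −18371.22.
Balance: K_A − x×(3330 − 2770) = K_B, so x = (K_A − K_B)/(3330 − 2770) = 18371.2/560 = 32.8 km.

32.8 km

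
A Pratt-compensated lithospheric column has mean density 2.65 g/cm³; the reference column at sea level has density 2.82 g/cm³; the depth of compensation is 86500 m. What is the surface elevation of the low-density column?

ρ_ref D = ρ (D + h) → h = D (ρ_ref − ρ)/ρ.
h = 86500 m × (2.82 − 2.65)/2.65 = 5550 m.

5550 m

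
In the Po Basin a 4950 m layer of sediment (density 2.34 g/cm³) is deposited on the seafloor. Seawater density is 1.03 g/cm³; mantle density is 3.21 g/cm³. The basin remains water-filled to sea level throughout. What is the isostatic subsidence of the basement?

Submarine loading: the sediment displaces seawater, and the subsidence is in turn flooded, so s (ρ_m − ρ_w) = t (ρ_sed − ρ_w).
s = 4950 m × (2.34 − 1.03) / (3.21 − 1.03) = 2970 m.

2970 m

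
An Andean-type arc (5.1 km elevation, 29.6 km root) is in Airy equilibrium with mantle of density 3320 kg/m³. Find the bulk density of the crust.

2830 kg/m³

ρ_c h = (ρ_m − ρ_c) r → ρ_c (h + r) = ρ_m r → ρ_c = ρ_m r / (h + r).
ρ_c = 3320 × 29.6 km / (5.1 km + 29.6 km) = 2830 kg/m³.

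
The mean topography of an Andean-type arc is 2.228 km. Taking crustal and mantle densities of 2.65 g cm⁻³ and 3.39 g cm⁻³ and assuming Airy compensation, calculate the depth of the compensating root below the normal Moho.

Isostatic balance requires: the weight of the topography is balanced by the buoyancy of the root, ρ_c h = (ρ_m − ρ_c) r.
r = h · ρ_c / (ρ_m − ρ_c) = 2.228 km × 2.65 / (3.39 − 2.65) = 7.98 km.

7.98 km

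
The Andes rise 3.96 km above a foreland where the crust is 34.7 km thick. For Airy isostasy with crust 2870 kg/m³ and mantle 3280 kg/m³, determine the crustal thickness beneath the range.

Root depth r = h ρ_c / (ρ_m − ρ_c) = 3.96 km × 2870 / 410 = 27.72 km.
Total thickness = T + h + r = 34.7 km + 3.96 km + 27.72 km = 66.4 km.

66.4 km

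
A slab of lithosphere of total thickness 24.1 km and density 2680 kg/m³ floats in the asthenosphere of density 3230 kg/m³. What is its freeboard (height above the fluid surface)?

4.1 km

Floating equilibrium: submerged depth d = t ρ_obj/ρ_fluid = 24.1 km × 2680/3230 = 20 km.
Freeboard = t − d = 24.1 km − 20 km = 4.1 km.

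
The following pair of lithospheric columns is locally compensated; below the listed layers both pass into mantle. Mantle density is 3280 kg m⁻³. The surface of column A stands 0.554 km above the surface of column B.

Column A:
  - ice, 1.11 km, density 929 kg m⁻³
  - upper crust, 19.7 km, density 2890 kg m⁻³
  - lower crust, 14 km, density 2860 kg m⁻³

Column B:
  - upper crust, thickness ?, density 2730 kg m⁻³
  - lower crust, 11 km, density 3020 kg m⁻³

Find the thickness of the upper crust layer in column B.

20.9 km

Take the compensation level at the base of the deeper column (depth z_c below the surface of column A) and equate Σ ρ_i t_i down to z_c; mantle fills any gap and the z_c terms cancel.
Column A: 1.11×929 + 19.7×2890 + 14×2860 + (z_c − 34.81)×3280
Column B: 0.554×0 + x×2730 + 11×3020 + (z_c − 0.554 − 11 − x)×3280
The z_c×3280 term appears on both sides and cancels. Collect the known terms of each column as K = Σ(ρt)_known − 3280 × (depth of known layers): K_A = 98004.19 − 3280×34.81 = −16172.61; K_B = 33220 − 3280×(0.554 + 11) = −4677.12.
Balance: K_A = K_B − x×(3280 − 2730), so x = (K_B − K_A)/(3280 − 2730) = 11495.5/550 = 20.9 km.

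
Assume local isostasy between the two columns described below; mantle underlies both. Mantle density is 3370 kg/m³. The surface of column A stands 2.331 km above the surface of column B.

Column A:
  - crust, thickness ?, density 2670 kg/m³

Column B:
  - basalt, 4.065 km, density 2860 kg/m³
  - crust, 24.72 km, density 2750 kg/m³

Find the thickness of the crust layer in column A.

Take the compensation level at the base of the deeper column (depth z_c below the surface of column A) and equate Σ ρ_i t_i down to z_c; mantle fills any gap and the z_c terms cancel.
Column A: x×2670 + (z_c − 0 − x)×3370
Column B: 2.331×0 + 4.065×2860 + 24.72×2750 + (z_c − 2.331 − 28.785)×3370
The z_c×3370 term appears on both sides and cancels. Collect the known terms of each column as K = Σ(ρt)_known − 3370 × (depth of known layers): K_A = 0 − 3370×0 = 0; K_B = 79605.9 − 3370×(2.331 + 28.785) = −25255.02.
Balance: K_A − x×(3370 − 2670) = K_B, so x = (K_A − K_B)/(3370 − 2670) = 25255/700 = 36.1 km.

36.1 km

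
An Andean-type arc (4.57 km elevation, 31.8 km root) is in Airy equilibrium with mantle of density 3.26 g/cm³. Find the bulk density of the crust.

2.85 g/cm³

ρ_c h = (ρ_m − ρ_c) r → ρ_c (h + r) = ρ_m r → ρ_c = ρ_m r / (h + r).
ρ_c = 3.26 × 31.8 km / (4.57 km + 31.8 km) = 2.85 g/cm³.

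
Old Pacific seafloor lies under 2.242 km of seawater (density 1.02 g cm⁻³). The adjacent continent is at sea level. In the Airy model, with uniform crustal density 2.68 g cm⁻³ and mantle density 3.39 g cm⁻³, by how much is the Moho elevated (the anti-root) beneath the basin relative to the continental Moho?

For local isostatic compensation: replacing crust with seawater at the top is compensated by replacing crust with mantle at the base: d (ρ_c − ρ_w) = a (ρ_m − ρ_c).
a = d (ρ_c − ρ_w)/(ρ_m − ρ_c) = 2.242 km × 1.66/0.71 = 5.24 km.

5.24 km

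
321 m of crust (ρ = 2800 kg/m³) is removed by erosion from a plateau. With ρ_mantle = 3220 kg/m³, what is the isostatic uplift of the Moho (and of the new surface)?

Unloading: uplift u = e ρ_c/ρ_m = 321 m × 2800/3220 = 279 m.

279 m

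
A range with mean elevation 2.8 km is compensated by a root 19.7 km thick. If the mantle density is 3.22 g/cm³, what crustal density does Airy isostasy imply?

ρ_c h = (ρ_m − ρ_c) r → ρ_c (h + r) = ρ_m r → ρ_c = ρ_m r / (h + r).
ρ_c = 3.22 × 19.7 km / (2.8 km + 19.7 km) = 2.82 g/cm³.

2.82 g/cm³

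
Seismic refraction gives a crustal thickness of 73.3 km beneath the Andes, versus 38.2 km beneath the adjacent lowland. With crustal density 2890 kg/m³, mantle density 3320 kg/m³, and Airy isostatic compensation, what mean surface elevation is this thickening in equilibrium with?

4.55 km

Excess crust Δ = 73.3 km − 38.2 km = 35.1 km, split between elevation h and root r with h + r = Δ.
Airy balance ρ_c h = (ρ_m − ρ_c) r gives r = h ρ_c/(ρ_m − ρ_c), so h (1 + ρ_c/(ρ_m − ρ_c)) = Δ, i.e. h = Δ (ρ_m − ρ_c)/ρ_m.
h = 35.1 km × 430/3320 = 4.55 km.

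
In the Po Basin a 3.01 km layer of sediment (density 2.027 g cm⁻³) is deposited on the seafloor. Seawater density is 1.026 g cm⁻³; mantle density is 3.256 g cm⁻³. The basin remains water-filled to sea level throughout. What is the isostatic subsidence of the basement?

1.35 km

Submarine loading: the sediment displaces seawater, and the subsidence is in turn flooded, so s (ρ_m − ρ_w) = t (ρ_sed − ρ_w).
s = 3.01 km × (2.027 − 1.026) / (3.256 − 1.026) = 1.35 km.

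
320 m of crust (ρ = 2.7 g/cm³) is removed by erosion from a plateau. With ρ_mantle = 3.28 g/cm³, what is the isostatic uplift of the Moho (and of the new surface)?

263 m

Unloading: uplift u = e ρ_c/ρ_m = 320 m × 2.7/3.28 = 263 m.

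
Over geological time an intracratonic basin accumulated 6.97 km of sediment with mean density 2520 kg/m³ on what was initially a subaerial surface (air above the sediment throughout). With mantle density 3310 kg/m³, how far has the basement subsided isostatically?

5.31 km

Subaerial load: s = t ρ_sed / ρ_m = 6.97 km × 2520/3310 = 5.31 km.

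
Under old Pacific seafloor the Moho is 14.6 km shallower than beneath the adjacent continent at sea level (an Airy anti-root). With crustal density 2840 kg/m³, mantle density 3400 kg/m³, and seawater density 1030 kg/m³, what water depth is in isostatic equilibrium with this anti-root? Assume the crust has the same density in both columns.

Replacing a thickness d of crust by seawater at the top must be balanced by replacing crust with mantle at the base: d (ρ_c − ρ_w) = a (ρ_m − ρ_c).
d = a (ρ_m − ρ_c)/(ρ_c − ρ_w) = 14.6 km × 560/1810 = 4.52 km.

4.52 km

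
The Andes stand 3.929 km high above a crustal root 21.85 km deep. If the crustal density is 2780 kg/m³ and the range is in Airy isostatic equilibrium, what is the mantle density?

Airy balance: ρ_c h = (ρ_m − ρ_c) r → ρ_m = ρ_c (1 + h/r).
ρ_m = 2780 × (1 + 3.929 km/21.85 km) = 3280 kg/m³.

3280 kg/m³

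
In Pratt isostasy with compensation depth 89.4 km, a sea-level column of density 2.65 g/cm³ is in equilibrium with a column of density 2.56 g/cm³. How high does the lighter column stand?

3.14 km

ρ_ref D = ρ (D + h) → h = D (ρ_ref − ρ)/ρ.
h = 89.4 km × (2.65 − 2.56)/2.56 = 3.14 km.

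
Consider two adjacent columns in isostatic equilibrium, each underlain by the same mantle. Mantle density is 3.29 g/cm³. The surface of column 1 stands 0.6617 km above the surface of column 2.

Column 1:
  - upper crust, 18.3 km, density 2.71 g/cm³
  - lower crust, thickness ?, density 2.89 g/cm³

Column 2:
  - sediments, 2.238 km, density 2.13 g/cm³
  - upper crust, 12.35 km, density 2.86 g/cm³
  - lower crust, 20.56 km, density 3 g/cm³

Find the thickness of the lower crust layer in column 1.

13.6 km

Take the compensation level at the base of the deeper column (depth z_c below the surface of column 1) and equate Σ ρ_i t_i down to z_c; mantle fills any gap and the z_c terms cancel.
Column 1: 18.3×2.71 + x×2.89 + (z_c − 18.3 − x)×3.29
Column 2: 0.6617×0 + 2.238×2.13 + 12.35×2.86 + 20.56×3 + (z_c − 0.6617 − 35.148)×3.29
The z_c×3.29 term appears on both sides and cancels. Collect the known terms of each column as K = Σ(ρt)_known − 3.29 × (depth of known layers): K_1 = 49.593 − 3.29×18.3 = −10.614; K_2 = 101.76794 − 3.29×(0.6617 + 35.148) = −16.045973.
Balance: K_1 − x×(3.29 − 2.89) = K_2, so x = (K_1 − K_2)/(3.29 − 2.89) = 5.43197/0.4 = 13.6 km.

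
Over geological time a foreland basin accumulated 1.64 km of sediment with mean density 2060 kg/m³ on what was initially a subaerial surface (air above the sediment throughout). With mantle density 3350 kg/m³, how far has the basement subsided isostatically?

Subaerial load: s = t ρ_sed / ρ_m = 1.64 km × 2060/3350 = 1.01 km.

1.01 km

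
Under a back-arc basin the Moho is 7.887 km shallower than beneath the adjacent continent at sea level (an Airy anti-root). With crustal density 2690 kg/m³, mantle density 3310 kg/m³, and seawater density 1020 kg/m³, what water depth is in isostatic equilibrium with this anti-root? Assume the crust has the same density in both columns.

2.93 km

Replacing a thickness d of crust by seawater at the top must be balanced by replacing crust with mantle at the base: d (ρ_c − ρ_w) = a (ρ_m − ρ_c).
d = a (ρ_m − ρ_c)/(ρ_c − ρ_w) = 7.887 km × 620/1670 = 2.93 km.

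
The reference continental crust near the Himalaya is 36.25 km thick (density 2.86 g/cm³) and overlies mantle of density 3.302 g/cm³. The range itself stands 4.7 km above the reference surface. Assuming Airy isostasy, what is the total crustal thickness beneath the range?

Root depth r = h ρ_c / (ρ_m − ρ_c) = 4.7 km × 2.86 / 0.442 = 30.41 km.
Total thickness = T + h + r = 36.25 km + 4.7 km + 30.41 km = 71.4 km.

71.4 km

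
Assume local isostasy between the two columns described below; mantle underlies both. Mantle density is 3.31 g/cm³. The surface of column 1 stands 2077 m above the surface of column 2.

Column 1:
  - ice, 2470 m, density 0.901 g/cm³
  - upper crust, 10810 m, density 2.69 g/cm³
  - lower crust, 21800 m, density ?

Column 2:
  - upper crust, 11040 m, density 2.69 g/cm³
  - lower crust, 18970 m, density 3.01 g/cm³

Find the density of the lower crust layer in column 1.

Take the compensation level at the base of the deeper column (depth z_c below the surface of column 1) and equate Σ ρ_i t_i down to z_c; mantle fills any gap and the z_c terms cancel.
Column 1: 2470×0.901 + 10810×2.69 + 21800×ρ + (z_c − 35080)×3.31
Column 2: 2077×0 + 11040×2.69 + 18970×3.01 + (z_c − 2077 − 30010)×3.31
The z_c×3.31 term appears on both sides and cancels. Collect the known terms of each column as K = Σ(ρt)_known − 3.31 × (depth of known layers): K_1 = 31304.37 − 3.31×35080 = −84810.43; K_2 = 86797.3 − 3.31×(2077 + 30010) = −19410.67.
Balance: K_1 + 21800×ρ = K_2, so ρ = (K_2 − K_1)/21800 = 65399.8/21800 = 3 g/cm³.

3 g/cm³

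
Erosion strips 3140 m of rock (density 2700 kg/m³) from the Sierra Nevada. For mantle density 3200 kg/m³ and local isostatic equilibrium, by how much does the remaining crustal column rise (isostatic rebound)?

2650 m

Unloading: uplift u = e ρ_c/ρ_m = 3140 m × 2700/3200 = 2650 m.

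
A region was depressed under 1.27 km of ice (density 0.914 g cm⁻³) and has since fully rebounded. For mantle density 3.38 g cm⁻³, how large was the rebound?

Removing the load lets mantle flow back in; uplift u satisfies ρ_ice t = ρ_m u.
u = t ρ_ice/ρ_m = 1.27 km × 0.914/3.38 = 0.343 km.

0.343 km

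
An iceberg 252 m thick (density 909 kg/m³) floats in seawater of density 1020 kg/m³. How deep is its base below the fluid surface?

225 m

Draft d = t ρ_obj/ρ_fluid = 252 m × 909/1020 = 225 m.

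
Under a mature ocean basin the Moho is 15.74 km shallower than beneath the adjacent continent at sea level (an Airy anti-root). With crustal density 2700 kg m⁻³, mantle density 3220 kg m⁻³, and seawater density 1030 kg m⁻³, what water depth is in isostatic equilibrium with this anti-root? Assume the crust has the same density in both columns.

Replacing a thickness d of crust by seawater at the top must be balanced by replacing crust with mantle at the base: d (ρ_c − ρ_w) = a (ρ_m − ρ_c).
d = a (ρ_m − ρ_c)/(ρ_c − ρ_w) = 15.74 km × 520/1670 = 4.9 km.

4.9 km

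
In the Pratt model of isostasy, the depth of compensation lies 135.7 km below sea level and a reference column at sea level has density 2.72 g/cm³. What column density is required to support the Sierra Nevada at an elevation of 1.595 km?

2.69 g/cm³

Pratt balance: ρ_ref D = ρ (D + h).
ρ = ρ_ref D/(D + h) = 2.72 × 135.7 km/(135.7 km + 1.595 km) = 2.69 g/cm³.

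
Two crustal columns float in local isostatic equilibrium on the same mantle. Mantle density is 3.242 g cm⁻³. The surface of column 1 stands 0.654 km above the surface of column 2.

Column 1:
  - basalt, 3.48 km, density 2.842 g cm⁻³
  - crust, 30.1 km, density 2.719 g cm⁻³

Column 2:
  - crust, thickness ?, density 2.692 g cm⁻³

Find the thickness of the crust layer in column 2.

27.3 km

Take the compensation level at the base of the deeper column (depth z_c below the surface of column 1) and equate Σ ρ_i t_i down to z_c; mantle fills any gap and the z_c terms cancel.
Column 1: 3.48×2.842 + 30.1×2.719 + (z_c − 33.58)×3.242
Column 2: 0.654×0 + x×2.692 + (z_c − 0.654 − 0 − x)×3.242
The z_c×3.242 term appears on both sides and cancels. Collect the known terms of each column as K = Σ(ρt)_known − 3.242 × (depth of known layers): K_1 = 91.73206 − 3.242×33.58 = −17.1343; K_2 = 0 − 3.242×(0.654 + 0) = −2.120268.
Balance: K_1 = K_2 − x×(3.242 − 2.692), so x = (K_2 − K_1)/(3.242 − 2.692) = 15.014/0.55 = 27.3 km.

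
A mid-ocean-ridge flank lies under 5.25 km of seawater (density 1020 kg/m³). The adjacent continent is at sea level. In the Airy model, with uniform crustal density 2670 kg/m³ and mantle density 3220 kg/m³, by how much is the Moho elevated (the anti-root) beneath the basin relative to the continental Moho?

15.8 km

Equating mass per unit area of the two columns: replacing crust with seawater at the top is compensated by replacing crust with mantle at the base: d (ρ_c − ρ_w) = a (ρ_m − ρ_c).
a = d (ρ_c − ρ_w)/(ρ_m − ρ_c) = 5.25 km × 1650/550 = 15.8 km.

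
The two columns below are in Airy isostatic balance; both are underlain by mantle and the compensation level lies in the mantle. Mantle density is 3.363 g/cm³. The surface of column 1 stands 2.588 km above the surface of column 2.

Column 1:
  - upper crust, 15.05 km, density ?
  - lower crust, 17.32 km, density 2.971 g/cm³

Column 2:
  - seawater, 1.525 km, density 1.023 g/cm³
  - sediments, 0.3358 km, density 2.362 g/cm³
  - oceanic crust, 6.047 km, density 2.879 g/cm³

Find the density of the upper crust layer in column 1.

2.78 g/cm³

Take the compensation level at the base of the deeper column (depth z_c below the surface of column 1) and equate Σ ρ_i t_i down to z_c; mantle fills any gap and the z_c terms cancel.
Column 1: 15.05×ρ + 17.32×2.971 + (z_c − 32.37)×3.363
Column 2: 2.588×0 + 1.525×1.023 + 0.3358×2.362 + 6.047×2.879 + (z_c − 2.588 − 7.9078)×3.363
The z_c×3.363 term appears on both sides and cancels. Collect the known terms of each column as K = Σ(ρt)_known − 3.363 × (depth of known layers): K_1 = 51.45772 − 3.363×32.37 = −57.40259; K_2 = 19.7625476 − 3.363×(2.588 + 7.9078) = −15.5348278.
Balance: K_1 + 15.05×ρ = K_2, so ρ = (K_2 − K_1)/15.05 = 41.8678/15.05 = 2.78 g/cm³.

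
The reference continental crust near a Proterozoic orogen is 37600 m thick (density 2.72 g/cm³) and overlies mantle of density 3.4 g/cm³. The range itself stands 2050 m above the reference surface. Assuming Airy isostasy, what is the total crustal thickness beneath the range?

Root depth r = h ρ_c / (ρ_m − ρ_c) = 2050 m × 2.72 / 0.68 = 8200 m.
Total thickness = T + h + r = 37600 m + 2050 m + 8200 m = 47800 m.

47800 m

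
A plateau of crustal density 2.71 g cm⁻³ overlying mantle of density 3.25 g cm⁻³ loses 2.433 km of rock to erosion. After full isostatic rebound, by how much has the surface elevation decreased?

0.404 km

Rebound u = e ρ_c/ρ_m = 2.433 km × 2.71/3.25 = 2.029 km.
Net surface drop = e − u = 2.433 km − 2.029 km = e (ρ_m − ρ_c)/ρ_m = 0.404 km.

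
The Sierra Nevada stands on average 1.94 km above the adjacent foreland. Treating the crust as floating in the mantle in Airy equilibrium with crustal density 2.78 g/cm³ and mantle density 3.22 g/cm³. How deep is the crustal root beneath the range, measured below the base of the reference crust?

Isostatic balance requires: the weight of the topography is balanced by the buoyancy of the root, ρ_c h = (ρ_m − ρ_c) r.
r = h · ρ_c / (ρ_m − ρ_c) = 1.94 km × 2.78 / (3.22 − 2.78) = 12.3 km.

12.3 km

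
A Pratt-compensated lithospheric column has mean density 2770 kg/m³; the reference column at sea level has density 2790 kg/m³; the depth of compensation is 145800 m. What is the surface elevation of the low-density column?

1050 m

ρ_ref D = ρ (D + h) → h = D (ρ_ref − ρ)/ρ.
h = 145800 m × (2790 − 2770)/2770 = 1050 m.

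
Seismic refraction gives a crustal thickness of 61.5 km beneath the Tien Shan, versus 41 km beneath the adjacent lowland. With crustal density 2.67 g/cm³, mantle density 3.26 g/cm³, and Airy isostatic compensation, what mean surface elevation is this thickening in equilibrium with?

3.71 km

Excess crust Δ = 61.5 km − 41 km = 20.5 km, split between elevation h and root r with h + r = Δ.
Airy balance ρ_c h = (ρ_m − ρ_c) r gives r = h ρ_c/(ρ_m − ρ_c), so h (1 + ρ_c/(ρ_m − ρ_c)) = Δ, i.e. h = Δ (ρ_m − ρ_c)/ρ_m.
h = 20.5 km × 0.59/3.26 = 3.71 km.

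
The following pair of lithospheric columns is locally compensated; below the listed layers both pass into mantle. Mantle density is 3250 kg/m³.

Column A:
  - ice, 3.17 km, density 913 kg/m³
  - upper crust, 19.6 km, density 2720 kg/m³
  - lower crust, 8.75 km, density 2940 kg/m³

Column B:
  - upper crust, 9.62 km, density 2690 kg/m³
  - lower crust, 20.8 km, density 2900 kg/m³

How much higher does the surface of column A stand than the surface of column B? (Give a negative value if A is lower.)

For any compensation level in the mantle, the mantle terms cancel and isostasy reduces to e = (Σt_A − Σt_B) − (Σ(ρt)_A − Σ(ρt)_B) / ρ_m.
Σt_A = 31.52 km; Σt_B = 30.42 km; Σ(ρt)_A = 81931.21; Σ(ρt)_B = 86197.8 (in km·kg/m³).
e = (31.52 − 30.42) − (81931.21 − 86197.8) / 3250 = 2.41 km.

2.41 km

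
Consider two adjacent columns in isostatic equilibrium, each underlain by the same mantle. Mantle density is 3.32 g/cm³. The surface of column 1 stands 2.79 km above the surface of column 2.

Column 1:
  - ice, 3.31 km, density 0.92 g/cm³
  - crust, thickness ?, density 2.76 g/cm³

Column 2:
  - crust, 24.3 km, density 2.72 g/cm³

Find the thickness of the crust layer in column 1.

28.4 km

Take the compensation level at the base of the deeper column (depth z_c below the surface of column 1) and equate Σ ρ_i t_i down to z_c; mantle fills any gap and the z_c terms cancel.
Column 1: 3.31×0.92 + x×2.76 + (z_c − 3.31 − x)×3.32
Column 2: 2.79×0 + 24.3×2.72 + (z_c − 2.79 − 24.3)×3.32
The z_c×3.32 term appears on both sides and cancels. Collect the known terms of each column as K = Σ(ρt)_known − 3.32 × (depth of known layers): K_1 = 3.0452 − 3.32×3.31 = −7.944; K_2 = 66.096 − 3.32×(2.79 + 24.3) = −23.8428.
Balance: K_1 − x×(3.32 − 2.76) = K_2, so x = (K_1 − K_2)/(3.32 − 2.76) = 15.8988/0.56 = 28.4 km.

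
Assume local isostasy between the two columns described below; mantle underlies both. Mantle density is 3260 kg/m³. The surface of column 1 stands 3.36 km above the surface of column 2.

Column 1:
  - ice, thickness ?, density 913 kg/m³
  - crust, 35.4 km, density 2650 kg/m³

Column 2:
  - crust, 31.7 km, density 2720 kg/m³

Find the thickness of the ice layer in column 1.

2.76 km

Take the compensation level at the base of the deeper column (depth z_c below the surface of column 1) and equate Σ ρ_i t_i down to z_c; mantle fills any gap and the z_c terms cancel.
Column 1: x×913 + 35.4×2650 + (z_c − 35.4 − x)×3260
Column 2: 3.36×0 + 31.7×2720 + (z_c − 3.36 − 31.7)×3260
The z_c×3260 term appears on both sides and cancels. Collect the known terms of each column as K = Σ(ρt)_known − 3260 × (depth of known layers): K_1 = 93810 − 3260×35.4 = −21594; K_2 = 86224 − 3260×(3.36 + 31.7) = −28071.6.
Balance: K_1 − x×(3260 − 913) = K_2, so x = (K_1 − K_2)/(3260 − 913) = 6477.6/2347 = 2.76 km.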